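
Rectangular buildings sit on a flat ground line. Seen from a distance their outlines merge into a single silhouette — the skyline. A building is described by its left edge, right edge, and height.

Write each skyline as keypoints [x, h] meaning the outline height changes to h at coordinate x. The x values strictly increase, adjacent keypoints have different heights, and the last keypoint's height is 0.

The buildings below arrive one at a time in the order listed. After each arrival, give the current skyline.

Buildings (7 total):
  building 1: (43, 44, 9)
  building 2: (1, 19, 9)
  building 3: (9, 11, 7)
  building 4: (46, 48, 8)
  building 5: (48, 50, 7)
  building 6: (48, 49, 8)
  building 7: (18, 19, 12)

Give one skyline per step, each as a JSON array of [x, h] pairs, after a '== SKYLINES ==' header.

== SKYLINES ==
[[43,9],[44,0]]
[[1,9],[19,0],[43,9],[44,0]]
[[1,9],[19,0],[43,9],[44,0]]
[[1,9],[19,0],[43,9],[44,0],[46,8],[48,0]]
[[1,9],[19,0],[43,9],[44,0],[46,8],[48,7],[50,0]]
[[1,9],[19,0],[43,9],[44,0],[46,8],[49,7],[50,0]]
[[1,9],[18,12],[19,0],[43,9],[44,0],[46,8],[49,7],[50,0]]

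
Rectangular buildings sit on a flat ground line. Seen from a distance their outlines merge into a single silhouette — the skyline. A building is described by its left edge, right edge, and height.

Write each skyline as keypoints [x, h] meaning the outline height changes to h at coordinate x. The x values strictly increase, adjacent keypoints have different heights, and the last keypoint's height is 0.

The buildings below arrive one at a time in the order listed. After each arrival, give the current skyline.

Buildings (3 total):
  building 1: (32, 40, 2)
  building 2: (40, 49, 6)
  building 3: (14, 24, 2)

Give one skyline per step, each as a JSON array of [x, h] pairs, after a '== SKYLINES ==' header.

== SKYLINES ==
[[32,2],[40,0]]
[[32,2],[40,6],[49,0]]
[[14,2],[24,0],[32,2],[40,6],[49,0]]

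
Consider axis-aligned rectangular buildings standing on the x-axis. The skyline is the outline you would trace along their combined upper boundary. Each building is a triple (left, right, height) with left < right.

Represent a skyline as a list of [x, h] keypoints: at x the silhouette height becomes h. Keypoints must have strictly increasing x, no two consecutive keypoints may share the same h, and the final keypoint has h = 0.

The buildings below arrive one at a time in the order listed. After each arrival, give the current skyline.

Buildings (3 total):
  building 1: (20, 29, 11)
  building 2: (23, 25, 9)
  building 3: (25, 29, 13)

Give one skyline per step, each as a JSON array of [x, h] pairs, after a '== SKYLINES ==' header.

== SKYLINES ==
[[20,11],[29,0]]
[[20,11],[29,0]]
[[20,11],[25,13],[29,0]]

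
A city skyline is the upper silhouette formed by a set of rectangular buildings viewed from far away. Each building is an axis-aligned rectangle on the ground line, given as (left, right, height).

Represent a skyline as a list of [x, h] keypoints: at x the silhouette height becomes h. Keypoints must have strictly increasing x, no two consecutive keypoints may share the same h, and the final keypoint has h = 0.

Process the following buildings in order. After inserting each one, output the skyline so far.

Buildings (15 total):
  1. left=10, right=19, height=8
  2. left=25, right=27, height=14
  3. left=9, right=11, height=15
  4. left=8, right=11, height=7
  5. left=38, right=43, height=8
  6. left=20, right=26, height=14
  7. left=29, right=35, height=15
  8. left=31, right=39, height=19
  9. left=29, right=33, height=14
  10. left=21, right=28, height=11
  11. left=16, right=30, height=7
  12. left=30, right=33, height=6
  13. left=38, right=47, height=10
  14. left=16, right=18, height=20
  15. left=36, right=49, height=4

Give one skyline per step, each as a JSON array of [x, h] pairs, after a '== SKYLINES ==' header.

== SKYLINES ==
[[10,8],[19,0]]
[[10,8],[19,0],[25,14],[27,0]]
[[9,15],[11,8],[19,0],[25,14],[27,0]]
[[8,7],[9,15],[11,8],[19,0],[25,14],[27,0]]
[[8,7],[9,15],[11,8],[19,0],[25,14],[27,0],[38,8],[43,0]]
[[8,7],[9,15],[11,8],[19,0],[20,14],[27,0],[38,8],[43,0]]
[[8,7],[9,15],[11,8],[19,0],[20,14],[27,0],[29,15],[35,0],[38,8],[43,0]]
[[8,7],[9,15],[11,8],[19,0],[20,14],[27,0],[29,15],[31,19],[39,8],[43,0]]
[[8,7],[9,15],[11,8],[19,0],[20,14],[27,0],[29,15],[31,19],[39,8],[43,0]]
[[8,7],[9,15],[11,8],[19,0],[20,14],[27,11],[28,0],[29,15],[31,19],[39,8],[43,0]]
[[8,7],[9,15],[11,8],[19,7],[20,14],[27,11],[28,7],[29,15],[31,19],[39,8],[43,0]]
[[8,7],[9,15],[11,8],[19,7],[20,14],[27,11],[28,7],[29,15],[31,19],[39,8],[43,0]]
[[8,7],[9,15],[11,8],[19,7],[20,14],[27,11],[28,7],[29,15],[31,19],[39,10],[47,0]]
[[8,7],[9,15],[11,8],[16,20],[18,8],[19,7],[20,14],[27,11],[28,7],[29,15],[31,19],[39,10],[47,0]]
[[8,7],[9,15],[11,8],[16,20],[18,8],[19,7],[20,14],[27,11],[28,7],[29,15],[31,19],[39,10],[47,4],[49,0]]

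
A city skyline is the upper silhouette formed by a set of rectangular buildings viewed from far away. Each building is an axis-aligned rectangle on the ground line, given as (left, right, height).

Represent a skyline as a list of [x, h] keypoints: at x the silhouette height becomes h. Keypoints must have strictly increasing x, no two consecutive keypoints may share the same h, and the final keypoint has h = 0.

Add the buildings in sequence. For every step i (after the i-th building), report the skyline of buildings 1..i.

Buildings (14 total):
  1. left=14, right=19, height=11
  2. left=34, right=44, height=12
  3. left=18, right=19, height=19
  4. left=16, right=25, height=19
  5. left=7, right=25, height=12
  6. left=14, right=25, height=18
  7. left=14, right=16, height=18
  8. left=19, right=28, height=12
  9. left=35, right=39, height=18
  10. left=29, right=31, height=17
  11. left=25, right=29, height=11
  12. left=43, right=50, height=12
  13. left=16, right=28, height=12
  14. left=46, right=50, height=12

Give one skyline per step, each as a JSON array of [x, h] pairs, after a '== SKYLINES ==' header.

== SKYLINES ==
[[14,11],[19,0]]
[[14,11],[19,0],[34,12],[44,0]]
[[14,11],[18,19],[19,0],[34,12],[44,0]]
[[14,11],[16,19],[25,0],[34,12],[44,0]]
[[7,12],[16,19],[25,0],[34,12],[44,0]]
[[7,12],[14,18],[16,19],[25,0],[34,12],[44,0]]
[[7,12],[14,18],[16,19],[25,0],[34,12],[44,0]]
[[7,12],[14,18],[16,19],[25,12],[28,0],[34,12],[44,0]]
[[7,12],[14,18],[16,19],[25,12],[28,0],[34,12],[35,18],[39,12],[44,0]]
[[7,12],[14,18],[16,19],[25,12],[28,0],[29,17],[31,0],[34,12],[35,18],[39,12],[44,0]]
[[7,12],[14,18],[16,19],[25,12],[28,11],[29,17],[31,0],[34,12],[35,18],[39,12],[44,0]]
[[7,12],[14,18],[16,19],[25,12],[28,11],[29,17],[31,0],[34,12],[35,18],[39,12],[50,0]]
[[7,12],[14,18],[16,19],[25,12],[28,11],[29,17],[31,0],[34,12],[35,18],[39,12],[50,0]]
[[7,12],[14,18],[16,19],[25,12],[28,11],[29,17],[31,0],[34,12],[35,18],[39,12],[50,0]]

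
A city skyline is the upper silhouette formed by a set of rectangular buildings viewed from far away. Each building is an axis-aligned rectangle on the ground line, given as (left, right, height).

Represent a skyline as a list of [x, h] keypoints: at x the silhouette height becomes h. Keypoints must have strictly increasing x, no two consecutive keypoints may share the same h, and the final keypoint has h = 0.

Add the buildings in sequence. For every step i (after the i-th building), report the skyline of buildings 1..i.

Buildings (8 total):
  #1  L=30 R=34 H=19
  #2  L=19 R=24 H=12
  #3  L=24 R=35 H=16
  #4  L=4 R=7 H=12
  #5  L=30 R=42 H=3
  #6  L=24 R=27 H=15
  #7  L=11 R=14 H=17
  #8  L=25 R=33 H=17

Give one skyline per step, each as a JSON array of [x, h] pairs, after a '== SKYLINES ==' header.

== SKYLINES ==
[[30,19],[34,0]]
[[19,12],[24,0],[30,19],[34,0]]
[[19,12],[24,16],[30,19],[34,16],[35,0]]
[[4,12],[7,0],[19,12],[24,16],[30,19],[34,16],[35,0]]
[[4,12],[7,0],[19,12],[24,16],[30,19],[34,16],[35,3],[42,0]]
[[4,12],[7,0],[19,12],[24,16],[30,19],[34,16],[35,3],[42,0]]
[[4,12],[7,0],[11,17],[14,0],[19,12],[24,16],[30,19],[34,16],[35,3],[42,0]]
[[4,12],[7,0],[11,17],[14,0],[19,12],[24,16],[25,17],[30,19],[34,16],[35,3],[42,0]]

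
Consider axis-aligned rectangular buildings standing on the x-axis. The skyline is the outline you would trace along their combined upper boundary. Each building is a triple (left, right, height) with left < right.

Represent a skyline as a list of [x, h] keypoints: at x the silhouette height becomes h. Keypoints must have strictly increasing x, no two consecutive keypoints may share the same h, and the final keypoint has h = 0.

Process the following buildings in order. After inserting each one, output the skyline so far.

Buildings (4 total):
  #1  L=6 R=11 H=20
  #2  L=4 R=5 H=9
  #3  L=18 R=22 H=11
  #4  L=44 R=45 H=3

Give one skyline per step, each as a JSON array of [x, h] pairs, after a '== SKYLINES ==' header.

== SKYLINES ==
[[6,20],[11,0]]
[[4,9],[5,0],[6,20],[11,0]]
[[4,9],[5,0],[6,20],[11,0],[18,11],[22,0]]
[[4,9],[5,0],[6,20],[11,0],[18,11],[22,0],[44,3],[45,0]]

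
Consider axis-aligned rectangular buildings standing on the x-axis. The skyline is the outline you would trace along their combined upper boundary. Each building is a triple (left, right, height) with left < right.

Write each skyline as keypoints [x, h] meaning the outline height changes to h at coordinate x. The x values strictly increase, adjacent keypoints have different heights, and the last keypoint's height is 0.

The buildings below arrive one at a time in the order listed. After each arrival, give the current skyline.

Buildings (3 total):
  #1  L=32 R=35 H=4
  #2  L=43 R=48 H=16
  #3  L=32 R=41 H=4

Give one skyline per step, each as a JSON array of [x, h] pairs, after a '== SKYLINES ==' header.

== SKYLINES ==
[[32,4],[35,0]]
[[32,4],[35,0],[43,16],[48,0]]
[[32,4],[41,0],[43,16],[48,0]]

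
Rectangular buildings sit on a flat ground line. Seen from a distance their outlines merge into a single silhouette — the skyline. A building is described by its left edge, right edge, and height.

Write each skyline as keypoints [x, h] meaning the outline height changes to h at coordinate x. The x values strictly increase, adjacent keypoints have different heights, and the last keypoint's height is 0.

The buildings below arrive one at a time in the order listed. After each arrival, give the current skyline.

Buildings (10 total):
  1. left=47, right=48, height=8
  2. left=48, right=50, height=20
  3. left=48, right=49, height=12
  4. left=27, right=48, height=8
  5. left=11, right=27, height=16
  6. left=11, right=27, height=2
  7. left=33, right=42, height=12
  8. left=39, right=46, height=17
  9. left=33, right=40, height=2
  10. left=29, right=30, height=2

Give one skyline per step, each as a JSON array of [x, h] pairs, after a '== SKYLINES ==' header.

== SKYLINES ==
[[47,8],[48,0]]
[[47,8],[48,20],[50,0]]
[[47,8],[48,20],[50,0]]
[[27,8],[48,20],[50,0]]
[[11,16],[27,8],[48,20],[50,0]]
[[11,16],[27,8],[48,20],[50,0]]
[[11,16],[27,8],[33,12],[42,8],[48,20],[50,0]]
[[11,16],[27,8],[33,12],[39,17],[46,8],[48,20],[50,0]]
[[11,16],[27,8],[33,12],[39,17],[46,8],[48,20],[50,0]]
[[11,16],[27,8],[33,12],[39,17],[46,8],[48,20],[50,0]]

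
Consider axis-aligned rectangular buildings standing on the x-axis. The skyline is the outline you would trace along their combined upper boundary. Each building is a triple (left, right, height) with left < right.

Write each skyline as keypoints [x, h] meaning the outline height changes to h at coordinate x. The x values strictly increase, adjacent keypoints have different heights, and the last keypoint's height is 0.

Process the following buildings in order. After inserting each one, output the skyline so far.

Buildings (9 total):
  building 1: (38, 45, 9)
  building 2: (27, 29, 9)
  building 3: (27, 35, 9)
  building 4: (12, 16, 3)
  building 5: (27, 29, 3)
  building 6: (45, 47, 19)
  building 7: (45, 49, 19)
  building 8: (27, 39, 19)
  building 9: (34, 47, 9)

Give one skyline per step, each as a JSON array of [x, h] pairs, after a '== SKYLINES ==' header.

== SKYLINES ==
[[38,9],[45,0]]
[[27,9],[29,0],[38,9],[45,0]]
[[27,9],[35,0],[38,9],[45,0]]
[[12,3],[16,0],[27,9],[35,0],[38,9],[45,0]]
[[12,3],[16,0],[27,9],[35,0],[38,9],[45,0]]
[[12,3],[16,0],[27,9],[35,0],[38,9],[45,19],[47,0]]
[[12,3],[16,0],[27,9],[35,0],[38,9],[45,19],[49,0]]
[[12,3],[16,0],[27,19],[39,9],[45,19],[49,0]]
[[12,3],[16,0],[27,19],[39,9],[45,19],[49,0]]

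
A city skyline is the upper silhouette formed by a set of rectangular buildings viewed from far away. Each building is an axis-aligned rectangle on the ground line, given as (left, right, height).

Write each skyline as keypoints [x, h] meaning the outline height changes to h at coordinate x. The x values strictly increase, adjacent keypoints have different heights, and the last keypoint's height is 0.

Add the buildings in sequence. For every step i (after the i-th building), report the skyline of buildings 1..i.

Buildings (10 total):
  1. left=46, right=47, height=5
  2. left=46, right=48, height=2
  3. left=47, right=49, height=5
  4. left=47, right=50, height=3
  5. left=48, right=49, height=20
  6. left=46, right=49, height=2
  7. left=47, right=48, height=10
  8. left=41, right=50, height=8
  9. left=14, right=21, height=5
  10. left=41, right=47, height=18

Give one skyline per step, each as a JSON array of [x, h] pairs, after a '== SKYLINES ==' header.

== SKYLINES ==
[[46,5],[47,0]]
[[46,5],[47,2],[48,0]]
[[46,5],[49,0]]
[[46,5],[49,3],[50,0]]
[[46,5],[48,20],[49,3],[50,0]]
[[46,5],[48,20],[49,3],[50,0]]
[[46,5],[47,10],[48,20],[49,3],[50,0]]
[[41,8],[47,10],[48,20],[49,8],[50,0]]
[[14,5],[21,0],[41,8],[47,10],[48,20],[49,8],[50,0]]
[[14,5],[21,0],[41,18],[47,10],[48,20],[49,8],[50,0]]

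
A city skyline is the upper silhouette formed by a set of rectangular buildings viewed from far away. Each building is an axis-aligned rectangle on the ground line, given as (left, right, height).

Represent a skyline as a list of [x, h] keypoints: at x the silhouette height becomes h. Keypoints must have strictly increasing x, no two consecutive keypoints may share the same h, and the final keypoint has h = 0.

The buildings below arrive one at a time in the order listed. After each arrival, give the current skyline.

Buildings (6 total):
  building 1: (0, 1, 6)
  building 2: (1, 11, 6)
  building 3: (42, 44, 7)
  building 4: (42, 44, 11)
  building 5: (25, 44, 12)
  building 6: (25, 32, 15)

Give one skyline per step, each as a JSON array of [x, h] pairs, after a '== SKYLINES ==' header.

== SKYLINES ==
[[0,6],[1,0]]
[[0,6],[11,0]]
[[0,6],[11,0],[42,7],[44,0]]
[[0,6],[11,0],[42,11],[44,0]]
[[0,6],[11,0],[25,12],[44,0]]
[[0,6],[11,0],[25,15],[32,12],[44,0]]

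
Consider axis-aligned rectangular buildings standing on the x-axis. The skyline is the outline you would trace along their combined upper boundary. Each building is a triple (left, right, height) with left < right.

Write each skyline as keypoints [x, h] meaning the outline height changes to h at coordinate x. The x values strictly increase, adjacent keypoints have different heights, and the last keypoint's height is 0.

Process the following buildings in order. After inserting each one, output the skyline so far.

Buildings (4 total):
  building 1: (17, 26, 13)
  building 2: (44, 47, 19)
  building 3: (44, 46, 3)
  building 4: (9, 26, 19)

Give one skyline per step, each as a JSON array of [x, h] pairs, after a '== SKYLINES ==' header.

== SKYLINES ==
[[17,13],[26,0]]
[[17,13],[26,0],[44,19],[47,0]]
[[17,13],[26,0],[44,19],[47,0]]
[[9,19],[26,0],[44,19],[47,0]]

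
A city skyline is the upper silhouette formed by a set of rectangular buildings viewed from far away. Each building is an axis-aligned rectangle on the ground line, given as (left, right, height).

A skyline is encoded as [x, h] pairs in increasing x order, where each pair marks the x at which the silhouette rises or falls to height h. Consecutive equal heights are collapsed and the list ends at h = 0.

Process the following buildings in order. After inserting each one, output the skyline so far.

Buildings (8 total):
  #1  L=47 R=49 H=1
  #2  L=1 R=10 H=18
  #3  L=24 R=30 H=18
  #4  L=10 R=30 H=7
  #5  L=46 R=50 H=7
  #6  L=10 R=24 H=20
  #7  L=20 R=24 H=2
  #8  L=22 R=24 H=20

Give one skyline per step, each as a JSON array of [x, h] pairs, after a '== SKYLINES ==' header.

== SKYLINES ==
[[47,1],[49,0]]
[[1,18],[10,0],[47,1],[49,0]]
[[1,18],[10,0],[24,18],[30,0],[47,1],[49,0]]
[[1,18],[10,7],[24,18],[30,0],[47,1],[49,0]]
[[1,18],[10,7],[24,18],[30,0],[46,7],[50,0]]
[[1,18],[10,20],[24,18],[30,0],[46,7],[50,0]]
[[1,18],[10,20],[24,18],[30,0],[46,7],[50,0]]
[[1,18],[10,20],[24,18],[30,0],[46,7],[50,0]]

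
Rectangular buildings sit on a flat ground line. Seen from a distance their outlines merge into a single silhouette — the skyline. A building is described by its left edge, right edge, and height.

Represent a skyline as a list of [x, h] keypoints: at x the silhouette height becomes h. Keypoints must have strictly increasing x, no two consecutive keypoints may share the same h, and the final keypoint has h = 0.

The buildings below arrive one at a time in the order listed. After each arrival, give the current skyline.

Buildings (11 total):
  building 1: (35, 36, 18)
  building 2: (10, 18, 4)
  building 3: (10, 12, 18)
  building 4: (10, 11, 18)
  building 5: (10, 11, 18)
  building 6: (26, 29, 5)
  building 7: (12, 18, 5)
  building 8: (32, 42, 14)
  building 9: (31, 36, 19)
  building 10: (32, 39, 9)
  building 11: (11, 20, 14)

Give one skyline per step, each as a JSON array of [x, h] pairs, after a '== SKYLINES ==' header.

== SKYLINES ==
[[35,18],[36,0]]
[[10,4],[18,0],[35,18],[36,0]]
[[10,18],[12,4],[18,0],[35,18],[36,0]]
[[10,18],[12,4],[18,0],[35,18],[36,0]]
[[10,18],[12,4],[18,0],[35,18],[36,0]]
[[10,18],[12,4],[18,0],[26,5],[29,0],[35,18],[36,0]]
[[10,18],[12,5],[18,0],[26,5],[29,0],[35,18],[36,0]]
[[10,18],[12,5],[18,0],[26,5],[29,0],[32,14],[35,18],[36,14],[42,0]]
[[10,18],[12,5],[18,0],[26,5],[29,0],[31,19],[36,14],[42,0]]
[[10,18],[12,5],[18,0],[26,5],[29,0],[31,19],[36,14],[42,0]]
[[10,18],[12,14],[20,0],[26,5],[29,0],[31,19],[36,14],[42,0]]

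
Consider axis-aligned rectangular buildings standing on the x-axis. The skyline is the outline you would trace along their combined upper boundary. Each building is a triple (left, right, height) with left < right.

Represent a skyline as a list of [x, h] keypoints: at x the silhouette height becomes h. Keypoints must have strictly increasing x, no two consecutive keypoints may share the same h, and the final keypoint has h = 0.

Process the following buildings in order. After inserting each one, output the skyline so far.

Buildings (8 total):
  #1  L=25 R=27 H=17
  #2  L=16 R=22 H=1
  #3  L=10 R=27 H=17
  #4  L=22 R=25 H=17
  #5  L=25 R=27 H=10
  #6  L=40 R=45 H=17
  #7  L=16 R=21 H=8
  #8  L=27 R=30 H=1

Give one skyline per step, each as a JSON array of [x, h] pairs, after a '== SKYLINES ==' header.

== SKYLINES ==
[[25,17],[27,0]]
[[16,1],[22,0],[25,17],[27,0]]
[[10,17],[27,0]]
[[10,17],[27,0]]
[[10,17],[27,0]]
[[10,17],[27,0],[40,17],[45,0]]
[[10,17],[27,0],[40,17],[45,0]]
[[10,17],[27,1],[30,0],[40,17],[45,0]]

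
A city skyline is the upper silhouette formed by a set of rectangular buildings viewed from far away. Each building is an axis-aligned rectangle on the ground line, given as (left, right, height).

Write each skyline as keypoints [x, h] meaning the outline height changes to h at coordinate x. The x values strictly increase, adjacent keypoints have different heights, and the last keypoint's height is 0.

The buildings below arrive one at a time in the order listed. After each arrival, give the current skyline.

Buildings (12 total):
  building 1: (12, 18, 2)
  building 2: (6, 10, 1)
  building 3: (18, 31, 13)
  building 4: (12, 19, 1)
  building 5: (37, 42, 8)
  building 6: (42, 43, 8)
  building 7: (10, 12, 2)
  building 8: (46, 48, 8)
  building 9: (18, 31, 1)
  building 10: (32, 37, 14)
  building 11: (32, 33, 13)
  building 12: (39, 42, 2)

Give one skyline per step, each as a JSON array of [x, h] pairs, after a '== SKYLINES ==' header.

== SKYLINES ==
[[12,2],[18,0]]
[[6,1],[10,0],[12,2],[18,0]]
[[6,1],[10,0],[12,2],[18,13],[31,0]]
[[6,1],[10,0],[12,2],[18,13],[31,0]]
[[6,1],[10,0],[12,2],[18,13],[31,0],[37,8],[42,0]]
[[6,1],[10,0],[12,2],[18,13],[31,0],[37,8],[43,0]]
[[6,1],[10,2],[18,13],[31,0],[37,8],[43,0]]
[[6,1],[10,2],[18,13],[31,0],[37,8],[43,0],[46,8],[48,0]]
[[6,1],[10,2],[18,13],[31,0],[37,8],[43,0],[46,8],[48,0]]
[[6,1],[10,2],[18,13],[31,0],[32,14],[37,8],[43,0],[46,8],[48,0]]
[[6,1],[10,2],[18,13],[31,0],[32,14],[37,8],[43,0],[46,8],[48,0]]
[[6,1],[10,2],[18,13],[31,0],[32,14],[37,8],[43,0],[46,8],[48,0]]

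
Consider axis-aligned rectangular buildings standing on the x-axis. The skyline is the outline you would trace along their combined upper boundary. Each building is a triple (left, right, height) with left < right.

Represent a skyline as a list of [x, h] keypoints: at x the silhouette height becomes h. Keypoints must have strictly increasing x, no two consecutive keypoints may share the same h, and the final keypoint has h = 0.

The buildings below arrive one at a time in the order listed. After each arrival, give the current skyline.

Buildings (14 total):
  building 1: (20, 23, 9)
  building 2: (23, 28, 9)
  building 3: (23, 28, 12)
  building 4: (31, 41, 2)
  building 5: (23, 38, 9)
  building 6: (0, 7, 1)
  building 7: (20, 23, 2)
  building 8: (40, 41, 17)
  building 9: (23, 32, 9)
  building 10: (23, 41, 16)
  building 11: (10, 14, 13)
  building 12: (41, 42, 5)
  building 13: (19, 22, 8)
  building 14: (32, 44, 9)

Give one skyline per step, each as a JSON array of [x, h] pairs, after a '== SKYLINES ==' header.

== SKYLINES ==
[[20,9],[23,0]]
[[20,9],[28,0]]
[[20,9],[23,12],[28,0]]
[[20,9],[23,12],[28,0],[31,2],[41,0]]
[[20,9],[23,12],[28,9],[38,2],[41,0]]
[[0,1],[7,0],[20,9],[23,12],[28,9],[38,2],[41,0]]
[[0,1],[7,0],[20,9],[23,12],[28,9],[38,2],[41,0]]
[[0,1],[7,0],[20,9],[23,12],[28,9],[38,2],[40,17],[41,0]]
[[0,1],[7,0],[20,9],[23,12],[28,9],[38,2],[40,17],[41,0]]
[[0,1],[7,0],[20,9],[23,16],[40,17],[41,0]]
[[0,1],[7,0],[10,13],[14,0],[20,9],[23,16],[40,17],[41,0]]
[[0,1],[7,0],[10,13],[14,0],[20,9],[23,16],[40,17],[41,5],[42,0]]
[[0,1],[7,0],[10,13],[14,0],[19,8],[20,9],[23,16],[40,17],[41,5],[42,0]]
[[0,1],[7,0],[10,13],[14,0],[19,8],[20,9],[23,16],[40,17],[41,9],[44,0]]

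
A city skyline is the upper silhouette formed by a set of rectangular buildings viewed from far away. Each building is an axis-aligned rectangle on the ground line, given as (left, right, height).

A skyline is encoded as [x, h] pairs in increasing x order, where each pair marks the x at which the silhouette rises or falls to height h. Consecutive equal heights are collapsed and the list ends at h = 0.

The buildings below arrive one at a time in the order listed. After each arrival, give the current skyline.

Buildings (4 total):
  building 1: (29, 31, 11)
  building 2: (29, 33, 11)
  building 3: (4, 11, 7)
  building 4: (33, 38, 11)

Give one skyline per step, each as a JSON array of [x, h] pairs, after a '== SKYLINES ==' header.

== SKYLINES ==
[[29,11],[31,0]]
[[29,11],[33,0]]
[[4,7],[11,0],[29,11],[33,0]]
[[4,7],[11,0],[29,11],[38,0]]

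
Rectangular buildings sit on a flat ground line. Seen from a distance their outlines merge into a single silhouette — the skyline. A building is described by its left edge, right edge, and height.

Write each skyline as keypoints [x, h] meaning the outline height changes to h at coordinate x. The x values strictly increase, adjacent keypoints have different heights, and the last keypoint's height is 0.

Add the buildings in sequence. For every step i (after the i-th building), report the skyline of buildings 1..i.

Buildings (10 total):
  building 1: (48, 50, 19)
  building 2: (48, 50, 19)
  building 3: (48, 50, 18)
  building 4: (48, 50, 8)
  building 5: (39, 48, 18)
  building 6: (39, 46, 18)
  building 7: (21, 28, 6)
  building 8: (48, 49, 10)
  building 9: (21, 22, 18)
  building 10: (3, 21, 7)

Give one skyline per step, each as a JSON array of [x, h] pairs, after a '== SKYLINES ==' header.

== SKYLINES ==
[[48,19],[50,0]]
[[48,19],[50,0]]
[[48,19],[50,0]]
[[48,19],[50,0]]
[[39,18],[48,19],[50,0]]
[[39,18],[48,19],[50,0]]
[[21,6],[28,0],[39,18],[48,19],[50,0]]
[[21,6],[28,0],[39,18],[48,19],[50,0]]
[[21,18],[22,6],[28,0],[39,18],[48,19],[50,0]]
[[3,7],[21,18],[22,6],[28,0],[39,18],[48,19],[50,0]]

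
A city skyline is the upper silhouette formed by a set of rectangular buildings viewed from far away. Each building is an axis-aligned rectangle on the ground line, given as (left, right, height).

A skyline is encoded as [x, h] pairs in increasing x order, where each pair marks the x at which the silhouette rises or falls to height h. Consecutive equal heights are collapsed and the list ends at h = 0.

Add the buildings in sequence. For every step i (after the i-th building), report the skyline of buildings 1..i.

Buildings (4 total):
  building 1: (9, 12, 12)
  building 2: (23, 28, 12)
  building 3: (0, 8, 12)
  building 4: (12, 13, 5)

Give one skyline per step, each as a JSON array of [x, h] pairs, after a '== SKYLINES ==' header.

== SKYLINES ==
[[9,12],[12,0]]
[[9,12],[12,0],[23,12],[28,0]]
[[0,12],[8,0],[9,12],[12,0],[23,12],[28,0]]
[[0,12],[8,0],[9,12],[12,5],[13,0],[23,12],[28,0]]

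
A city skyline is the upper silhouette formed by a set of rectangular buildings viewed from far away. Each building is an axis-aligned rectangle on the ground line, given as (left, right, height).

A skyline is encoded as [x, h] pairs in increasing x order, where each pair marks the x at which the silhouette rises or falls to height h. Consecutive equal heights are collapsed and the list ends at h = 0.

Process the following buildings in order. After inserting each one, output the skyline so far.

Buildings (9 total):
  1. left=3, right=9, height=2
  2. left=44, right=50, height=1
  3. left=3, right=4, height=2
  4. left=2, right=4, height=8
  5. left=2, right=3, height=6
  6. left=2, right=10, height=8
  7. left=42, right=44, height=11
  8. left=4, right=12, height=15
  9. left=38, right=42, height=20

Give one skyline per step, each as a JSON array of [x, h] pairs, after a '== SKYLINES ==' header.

== SKYLINES ==
[[3,2],[9,0]]
[[3,2],[9,0],[44,1],[50,0]]
[[3,2],[9,0],[44,1],[50,0]]
[[2,8],[4,2],[9,0],[44,1],[50,0]]
[[2,8],[4,2],[9,0],[44,1],[50,0]]
[[2,8],[10,0],[44,1],[50,0]]
[[2,8],[10,0],[42,11],[44,1],[50,0]]
[[2,8],[4,15],[12,0],[42,11],[44,1],[50,0]]
[[2,8],[4,15],[12,0],[38,20],[42,11],[44,1],[50,0]]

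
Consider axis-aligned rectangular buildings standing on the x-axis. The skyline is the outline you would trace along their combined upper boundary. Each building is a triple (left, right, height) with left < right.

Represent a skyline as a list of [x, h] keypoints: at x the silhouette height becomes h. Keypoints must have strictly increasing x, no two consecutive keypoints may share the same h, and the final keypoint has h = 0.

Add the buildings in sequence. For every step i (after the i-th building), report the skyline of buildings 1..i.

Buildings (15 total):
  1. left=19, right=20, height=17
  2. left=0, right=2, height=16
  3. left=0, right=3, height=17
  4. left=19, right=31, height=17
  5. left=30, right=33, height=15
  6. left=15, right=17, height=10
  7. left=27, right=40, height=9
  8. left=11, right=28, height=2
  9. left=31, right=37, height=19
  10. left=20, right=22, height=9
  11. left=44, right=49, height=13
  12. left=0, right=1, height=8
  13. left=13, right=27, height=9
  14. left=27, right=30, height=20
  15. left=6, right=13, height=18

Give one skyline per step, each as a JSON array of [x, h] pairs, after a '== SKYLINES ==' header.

== SKYLINES ==
[[19,17],[20,0]]
[[0,16],[2,0],[19,17],[20,0]]
[[0,17],[3,0],[19,17],[20,0]]
[[0,17],[3,0],[19,17],[31,0]]
[[0,17],[3,0],[19,17],[31,15],[33,0]]
[[0,17],[3,0],[15,10],[17,0],[19,17],[31,15],[33,0]]
[[0,17],[3,0],[15,10],[17,0],[19,17],[31,15],[33,9],[40,0]]
[[0,17],[3,0],[11,2],[15,10],[17,2],[19,17],[31,15],[33,9],[40,0]]
[[0,17],[3,0],[11,2],[15,10],[17,2],[19,17],[31,19],[37,9],[40,0]]
[[0,17],[3,0],[11,2],[15,10],[17,2],[19,17],[31,19],[37,9],[40,0]]
[[0,17],[3,0],[11,2],[15,10],[17,2],[19,17],[31,19],[37,9],[40,0],[44,13],[49,0]]
[[0,17],[3,0],[11,2],[15,10],[17,2],[19,17],[31,19],[37,9],[40,0],[44,13],[49,0]]
[[0,17],[3,0],[11,2],[13,9],[15,10],[17,9],[19,17],[31,19],[37,9],[40,0],[44,13],[49,0]]
[[0,17],[3,0],[11,2],[13,9],[15,10],[17,9],[19,17],[27,20],[30,17],[31,19],[37,9],[40,0],[44,13],[49,0]]
[[0,17],[3,0],[6,18],[13,9],[15,10],[17,9],[19,17],[27,20],[30,17],[31,19],[37,9],[40,0],[44,13],[49,0]]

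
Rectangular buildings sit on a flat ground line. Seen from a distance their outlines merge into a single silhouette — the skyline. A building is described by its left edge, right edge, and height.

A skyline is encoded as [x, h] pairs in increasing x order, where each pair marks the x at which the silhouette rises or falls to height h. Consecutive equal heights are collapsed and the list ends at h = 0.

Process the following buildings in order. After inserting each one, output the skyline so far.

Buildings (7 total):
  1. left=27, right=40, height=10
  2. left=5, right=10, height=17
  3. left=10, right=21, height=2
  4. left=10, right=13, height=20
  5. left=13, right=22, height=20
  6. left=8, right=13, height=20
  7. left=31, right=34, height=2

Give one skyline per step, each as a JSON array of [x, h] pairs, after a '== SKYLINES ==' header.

== SKYLINES ==
[[27,10],[40,0]]
[[5,17],[10,0],[27,10],[40,0]]
[[5,17],[10,2],[21,0],[27,10],[40,0]]
[[5,17],[10,20],[13,2],[21,0],[27,10],[40,0]]
[[5,17],[10,20],[22,0],[27,10],[40,0]]
[[5,17],[8,20],[22,0],[27,10],[40,0]]
[[5,17],[8,20],[22,0],[27,10],[40,0]]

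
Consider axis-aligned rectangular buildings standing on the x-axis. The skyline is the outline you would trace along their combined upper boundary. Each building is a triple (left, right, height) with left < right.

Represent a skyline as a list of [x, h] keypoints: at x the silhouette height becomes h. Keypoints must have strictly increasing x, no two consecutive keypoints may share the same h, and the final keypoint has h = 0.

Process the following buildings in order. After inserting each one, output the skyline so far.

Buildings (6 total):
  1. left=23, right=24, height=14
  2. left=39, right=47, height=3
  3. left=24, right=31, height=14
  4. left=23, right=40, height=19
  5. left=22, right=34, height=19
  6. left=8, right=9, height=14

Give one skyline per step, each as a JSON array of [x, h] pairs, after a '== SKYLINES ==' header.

== SKYLINES ==
[[23,14],[24,0]]
[[23,14],[24,0],[39,3],[47,0]]
[[23,14],[31,0],[39,3],[47,0]]
[[23,19],[40,3],[47,0]]
[[22,19],[40,3],[47,0]]
[[8,14],[9,0],[22,19],[40,3],[47,0]]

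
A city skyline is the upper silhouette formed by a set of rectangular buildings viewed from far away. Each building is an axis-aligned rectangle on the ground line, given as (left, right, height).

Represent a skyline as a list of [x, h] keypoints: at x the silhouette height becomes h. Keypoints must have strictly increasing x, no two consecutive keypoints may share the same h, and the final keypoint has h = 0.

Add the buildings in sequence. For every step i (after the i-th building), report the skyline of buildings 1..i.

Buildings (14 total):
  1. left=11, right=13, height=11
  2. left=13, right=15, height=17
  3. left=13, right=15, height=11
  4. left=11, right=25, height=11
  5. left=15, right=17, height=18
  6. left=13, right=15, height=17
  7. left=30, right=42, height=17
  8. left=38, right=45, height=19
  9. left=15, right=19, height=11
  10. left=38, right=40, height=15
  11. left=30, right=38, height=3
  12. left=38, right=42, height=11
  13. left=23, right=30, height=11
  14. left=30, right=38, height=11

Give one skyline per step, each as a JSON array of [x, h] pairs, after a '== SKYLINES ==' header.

== SKYLINES ==
[[11,11],[13,0]]
[[11,11],[13,17],[15,0]]
[[11,11],[13,17],[15,0]]
[[11,11],[13,17],[15,11],[25,0]]
[[11,11],[13,17],[15,18],[17,11],[25,0]]
[[11,11],[13,17],[15,18],[17,11],[25,0]]
[[11,11],[13,17],[15,18],[17,11],[25,0],[30,17],[42,0]]
[[11,11],[13,17],[15,18],[17,11],[25,0],[30,17],[38,19],[45,0]]
[[11,11],[13,17],[15,18],[17,11],[25,0],[30,17],[38,19],[45,0]]
[[11,11],[13,17],[15,18],[17,11],[25,0],[30,17],[38,19],[45,0]]
[[11,11],[13,17],[15,18],[17,11],[25,0],[30,17],[38,19],[45,0]]
[[11,11],[13,17],[15,18],[17,11],[25,0],[30,17],[38,19],[45,0]]
[[11,11],[13,17],[15,18],[17,11],[30,17],[38,19],[45,0]]
[[11,11],[13,17],[15,18],[17,11],[30,17],[38,19],[45,0]]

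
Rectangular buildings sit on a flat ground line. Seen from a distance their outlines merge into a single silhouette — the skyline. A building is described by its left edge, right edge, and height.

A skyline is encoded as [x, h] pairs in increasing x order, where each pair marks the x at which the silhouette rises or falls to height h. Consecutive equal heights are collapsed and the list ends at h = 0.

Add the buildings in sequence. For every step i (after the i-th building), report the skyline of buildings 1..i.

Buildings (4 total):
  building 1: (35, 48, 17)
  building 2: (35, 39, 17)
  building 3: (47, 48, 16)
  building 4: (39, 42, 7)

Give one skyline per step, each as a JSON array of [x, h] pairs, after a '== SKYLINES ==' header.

== SKYLINES ==
[[35,17],[48,0]]
[[35,17],[48,0]]
[[35,17],[48,0]]
[[35,17],[48,0]]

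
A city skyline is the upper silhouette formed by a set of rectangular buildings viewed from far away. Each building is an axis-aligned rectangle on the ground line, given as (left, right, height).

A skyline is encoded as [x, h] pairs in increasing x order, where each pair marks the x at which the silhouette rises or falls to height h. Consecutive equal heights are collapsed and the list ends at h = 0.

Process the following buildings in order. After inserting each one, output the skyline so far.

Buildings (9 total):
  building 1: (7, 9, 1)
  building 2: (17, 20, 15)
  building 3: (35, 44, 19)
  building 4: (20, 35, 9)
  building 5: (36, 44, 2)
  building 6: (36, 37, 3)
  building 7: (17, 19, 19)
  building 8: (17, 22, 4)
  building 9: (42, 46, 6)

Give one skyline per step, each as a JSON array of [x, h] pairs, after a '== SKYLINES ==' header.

== SKYLINES ==
[[7,1],[9,0]]
[[7,1],[9,0],[17,15],[20,0]]
[[7,1],[9,0],[17,15],[20,0],[35,19],[44,0]]
[[7,1],[9,0],[17,15],[20,9],[35,19],[44,0]]
[[7,1],[9,0],[17,15],[20,9],[35,19],[44,0]]
[[7,1],[9,0],[17,15],[20,9],[35,19],[44,0]]
[[7,1],[9,0],[17,19],[19,15],[20,9],[35,19],[44,0]]
[[7,1],[9,0],[17,19],[19,15],[20,9],[35,19],[44,0]]
[[7,1],[9,0],[17,19],[19,15],[20,9],[35,19],[44,6],[46,0]]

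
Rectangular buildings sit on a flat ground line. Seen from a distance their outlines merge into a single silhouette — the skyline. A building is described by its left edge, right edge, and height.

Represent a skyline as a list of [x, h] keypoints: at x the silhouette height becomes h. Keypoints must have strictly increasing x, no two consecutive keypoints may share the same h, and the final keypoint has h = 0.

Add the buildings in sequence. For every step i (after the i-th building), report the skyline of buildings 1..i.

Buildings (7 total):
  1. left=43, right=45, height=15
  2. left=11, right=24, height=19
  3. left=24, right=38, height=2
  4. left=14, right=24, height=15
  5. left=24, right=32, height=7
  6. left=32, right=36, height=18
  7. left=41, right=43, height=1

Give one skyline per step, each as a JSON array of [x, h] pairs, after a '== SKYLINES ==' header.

== SKYLINES ==
[[43,15],[45,0]]
[[11,19],[24,0],[43,15],[45,0]]
[[11,19],[24,2],[38,0],[43,15],[45,0]]
[[11,19],[24,2],[38,0],[43,15],[45,0]]
[[11,19],[24,7],[32,2],[38,0],[43,15],[45,0]]
[[11,19],[24,7],[32,18],[36,2],[38,0],[43,15],[45,0]]
[[11,19],[24,7],[32,18],[36,2],[38,0],[41,1],[43,15],[45,0]]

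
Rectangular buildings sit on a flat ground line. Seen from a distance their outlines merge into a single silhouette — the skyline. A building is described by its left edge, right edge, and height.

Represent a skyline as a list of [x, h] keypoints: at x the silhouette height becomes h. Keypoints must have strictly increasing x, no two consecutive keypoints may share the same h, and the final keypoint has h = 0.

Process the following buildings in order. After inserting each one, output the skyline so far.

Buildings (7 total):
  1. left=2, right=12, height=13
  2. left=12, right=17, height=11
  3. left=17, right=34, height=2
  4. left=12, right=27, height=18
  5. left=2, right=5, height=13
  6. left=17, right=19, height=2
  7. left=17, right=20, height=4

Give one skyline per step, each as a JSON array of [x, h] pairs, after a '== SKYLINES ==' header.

== SKYLINES ==
[[2,13],[12,0]]
[[2,13],[12,11],[17,0]]
[[2,13],[12,11],[17,2],[34,0]]
[[2,13],[12,18],[27,2],[34,0]]
[[2,13],[12,18],[27,2],[34,0]]
[[2,13],[12,18],[27,2],[34,0]]
[[2,13],[12,18],[27,2],[34,0]]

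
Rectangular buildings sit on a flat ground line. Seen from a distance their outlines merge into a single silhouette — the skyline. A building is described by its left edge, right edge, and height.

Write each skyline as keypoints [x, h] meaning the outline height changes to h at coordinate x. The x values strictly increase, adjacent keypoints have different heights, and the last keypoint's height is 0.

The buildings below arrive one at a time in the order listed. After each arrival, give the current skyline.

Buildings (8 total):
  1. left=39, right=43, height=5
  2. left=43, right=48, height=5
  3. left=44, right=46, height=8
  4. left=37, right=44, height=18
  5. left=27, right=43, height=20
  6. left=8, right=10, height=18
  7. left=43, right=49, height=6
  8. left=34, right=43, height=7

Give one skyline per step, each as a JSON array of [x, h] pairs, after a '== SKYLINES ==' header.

== SKYLINES ==
[[39,5],[43,0]]
[[39,5],[48,0]]
[[39,5],[44,8],[46,5],[48,0]]
[[37,18],[44,8],[46,5],[48,0]]
[[27,20],[43,18],[44,8],[46,5],[48,0]]
[[8,18],[10,0],[27,20],[43,18],[44,8],[46,5],[48,0]]
[[8,18],[10,0],[27,20],[43,18],[44,8],[46,6],[49,0]]
[[8,18],[10,0],[27,20],[43,18],[44,8],[46,6],[49,0]]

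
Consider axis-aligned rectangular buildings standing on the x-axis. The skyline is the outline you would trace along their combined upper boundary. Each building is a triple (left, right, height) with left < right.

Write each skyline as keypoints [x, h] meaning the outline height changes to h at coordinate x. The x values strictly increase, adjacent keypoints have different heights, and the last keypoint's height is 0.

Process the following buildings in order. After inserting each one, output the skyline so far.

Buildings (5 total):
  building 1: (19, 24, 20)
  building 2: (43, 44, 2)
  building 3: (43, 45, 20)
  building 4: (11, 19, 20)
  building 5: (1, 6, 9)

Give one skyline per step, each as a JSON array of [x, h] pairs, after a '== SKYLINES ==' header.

== SKYLINES ==
[[19,20],[24,0]]
[[19,20],[24,0],[43,2],[44,0]]
[[19,20],[24,0],[43,20],[45,0]]
[[11,20],[24,0],[43,20],[45,0]]
[[1,9],[6,0],[11,20],[24,0],[43,20],[45,0]]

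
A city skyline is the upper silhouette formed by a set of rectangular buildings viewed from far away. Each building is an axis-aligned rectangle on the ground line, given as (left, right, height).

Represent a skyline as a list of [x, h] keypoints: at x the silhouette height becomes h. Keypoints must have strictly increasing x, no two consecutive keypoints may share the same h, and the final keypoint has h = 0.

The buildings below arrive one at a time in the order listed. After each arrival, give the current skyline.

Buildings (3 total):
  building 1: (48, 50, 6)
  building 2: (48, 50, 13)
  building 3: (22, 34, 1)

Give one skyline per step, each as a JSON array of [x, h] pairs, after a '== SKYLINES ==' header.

== SKYLINES ==
[[48,6],[50,0]]
[[48,13],[50,0]]
[[22,1],[34,0],[48,13],[50,0]]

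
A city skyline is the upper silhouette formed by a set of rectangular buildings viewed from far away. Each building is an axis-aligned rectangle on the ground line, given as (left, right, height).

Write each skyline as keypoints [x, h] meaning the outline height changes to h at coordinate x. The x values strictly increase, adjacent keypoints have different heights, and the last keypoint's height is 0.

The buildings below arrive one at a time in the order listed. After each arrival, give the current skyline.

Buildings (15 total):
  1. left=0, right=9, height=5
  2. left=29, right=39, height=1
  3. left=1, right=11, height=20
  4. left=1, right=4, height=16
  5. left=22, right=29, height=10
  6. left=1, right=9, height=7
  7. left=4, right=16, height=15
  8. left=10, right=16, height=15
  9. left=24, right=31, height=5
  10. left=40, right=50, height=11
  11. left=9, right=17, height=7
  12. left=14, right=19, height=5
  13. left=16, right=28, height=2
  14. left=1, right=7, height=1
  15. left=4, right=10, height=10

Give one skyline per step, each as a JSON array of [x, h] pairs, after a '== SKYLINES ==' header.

== SKYLINES ==
[[0,5],[9,0]]
[[0,5],[9,0],[29,1],[39,0]]
[[0,5],[1,20],[11,0],[29,1],[39,0]]
[[0,5],[1,20],[11,0],[29,1],[39,0]]
[[0,5],[1,20],[11,0],[22,10],[29,1],[39,0]]
[[0,5],[1,20],[11,0],[22,10],[29,1],[39,0]]
[[0,5],[1,20],[11,15],[16,0],[22,10],[29,1],[39,0]]
[[0,5],[1,20],[11,15],[16,0],[22,10],[29,1],[39,0]]
[[0,5],[1,20],[11,15],[16,0],[22,10],[29,5],[31,1],[39,0]]
[[0,5],[1,20],[11,15],[16,0],[22,10],[29,5],[31,1],[39,0],[40,11],[50,0]]
[[0,5],[1,20],[11,15],[16,7],[17,0],[22,10],[29,5],[31,1],[39,0],[40,11],[50,0]]
[[0,5],[1,20],[11,15],[16,7],[17,5],[19,0],[22,10],[29,5],[31,1],[39,0],[40,11],[50,0]]
[[0,5],[1,20],[11,15],[16,7],[17,5],[19,2],[22,10],[29,5],[31,1],[39,0],[40,11],[50,0]]
[[0,5],[1,20],[11,15],[16,7],[17,5],[19,2],[22,10],[29,5],[31,1],[39,0],[40,11],[50,0]]
[[0,5],[1,20],[11,15],[16,7],[17,5],[19,2],[22,10],[29,5],[31,1],[39,0],[40,11],[50,0]]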